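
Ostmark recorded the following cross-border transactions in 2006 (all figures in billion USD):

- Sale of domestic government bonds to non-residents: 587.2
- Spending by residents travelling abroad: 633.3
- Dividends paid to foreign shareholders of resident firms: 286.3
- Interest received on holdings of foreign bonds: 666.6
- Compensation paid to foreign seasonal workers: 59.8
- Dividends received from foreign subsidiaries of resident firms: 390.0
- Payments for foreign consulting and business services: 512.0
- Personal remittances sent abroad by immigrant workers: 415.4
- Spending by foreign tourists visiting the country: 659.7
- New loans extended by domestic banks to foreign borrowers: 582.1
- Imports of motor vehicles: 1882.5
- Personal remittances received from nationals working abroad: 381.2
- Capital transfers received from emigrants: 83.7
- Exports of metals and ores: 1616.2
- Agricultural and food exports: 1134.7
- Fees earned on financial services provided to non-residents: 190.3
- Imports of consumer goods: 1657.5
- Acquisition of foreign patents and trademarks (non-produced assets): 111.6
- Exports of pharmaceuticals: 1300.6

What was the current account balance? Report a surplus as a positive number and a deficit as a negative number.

Goods: 1300.6 - 1882.5 + 1616.2 + 1134.7 - 1657.5 = 511.5
Services: 190.3 - 512.0 - 633.3 + 659.7 = -295.3
Primary income: 666.6 + 390.0 - 59.8 - 286.3 = 710.5
Secondary income: 381.2 - 415.4 = -34.2
Current account = 511.5 + (-295.3) + 710.5 + (-34.2) = 892.5
(Excluded from the current account — financial account: sale of domestic government bonds to non-residents 587.2, new loans extended by domestic banks to foreign borrowers 582.1; capital account: capital transfers received from emigrants 83.7, acquisition of foreign patents and trademarks (non-produced assets) 111.6.)

892.5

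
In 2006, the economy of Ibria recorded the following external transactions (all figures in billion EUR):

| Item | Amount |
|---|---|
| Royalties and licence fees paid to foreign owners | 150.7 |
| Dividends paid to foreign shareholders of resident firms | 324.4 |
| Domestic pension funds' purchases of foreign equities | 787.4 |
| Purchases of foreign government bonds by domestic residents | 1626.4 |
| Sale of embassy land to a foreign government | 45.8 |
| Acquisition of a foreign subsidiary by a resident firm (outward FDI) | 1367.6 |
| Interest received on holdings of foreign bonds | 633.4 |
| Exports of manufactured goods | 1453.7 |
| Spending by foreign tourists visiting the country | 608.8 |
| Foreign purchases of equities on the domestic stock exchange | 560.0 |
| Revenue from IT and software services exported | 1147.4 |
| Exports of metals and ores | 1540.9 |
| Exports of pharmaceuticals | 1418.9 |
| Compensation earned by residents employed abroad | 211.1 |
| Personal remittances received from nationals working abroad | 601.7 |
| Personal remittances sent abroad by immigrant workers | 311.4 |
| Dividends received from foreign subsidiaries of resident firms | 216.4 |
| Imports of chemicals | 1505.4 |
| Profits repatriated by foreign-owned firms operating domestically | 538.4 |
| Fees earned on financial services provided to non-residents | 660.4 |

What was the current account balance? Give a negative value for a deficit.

Goods: 1418.9 + 1540.9 - 1505.4 + 1453.7 = 2908.1
Services: -150.7 + 608.8 + 1147.4 + 660.4 = 2265.9
Primary income: -324.4 - 538.4 + 216.4 + 211.1 + 633.4 = 198.1
Secondary income: -311.4 + 601.7 = 290.3
Current account = 2908.1 + 2265.9 + 198.1 + 290.3 = 5662.4
(Excluded from the current account — financial account: domestic pension funds' purchases of foreign equities 787.4, purchases of foreign government bonds by domestic residents 1626.4, acquisition of a foreign subsidiary by a resident firm (outward FDI) 1367.6, foreign purchases of equities on the domestic stock exchange 560.0; capital account: sale of embassy land to a foreign government 45.8.)

5662.4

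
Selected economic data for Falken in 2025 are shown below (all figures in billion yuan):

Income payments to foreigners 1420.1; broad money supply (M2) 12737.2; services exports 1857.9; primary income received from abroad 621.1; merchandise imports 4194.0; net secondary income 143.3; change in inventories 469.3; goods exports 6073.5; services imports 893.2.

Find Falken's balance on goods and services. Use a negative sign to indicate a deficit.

2844.2

Goods balance = 6073.5 - 4194.0 = 1879.5
Services balance = 1857.9 - 893.2 = 964.7
Trade balance (goods + services) = 1879.5 + 964.7 = 2844.2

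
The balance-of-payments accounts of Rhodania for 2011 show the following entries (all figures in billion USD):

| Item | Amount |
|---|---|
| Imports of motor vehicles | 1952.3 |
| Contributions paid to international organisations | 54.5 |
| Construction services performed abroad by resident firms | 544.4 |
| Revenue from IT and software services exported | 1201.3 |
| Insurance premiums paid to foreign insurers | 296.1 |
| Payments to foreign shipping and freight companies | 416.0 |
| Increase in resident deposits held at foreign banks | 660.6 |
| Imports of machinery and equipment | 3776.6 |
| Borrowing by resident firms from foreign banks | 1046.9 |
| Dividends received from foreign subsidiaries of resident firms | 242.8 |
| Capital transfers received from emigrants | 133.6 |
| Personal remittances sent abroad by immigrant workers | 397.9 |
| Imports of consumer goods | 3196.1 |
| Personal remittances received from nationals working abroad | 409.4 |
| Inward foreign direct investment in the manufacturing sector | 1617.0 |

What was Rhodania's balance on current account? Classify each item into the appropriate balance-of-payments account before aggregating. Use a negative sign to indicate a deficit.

Goods: -3196.1 - 3776.6 - 1952.3 = -8925.0
Services: -416.0 - 296.1 + 544.4 + 1201.3 = 1033.6
Primary income: 242.8
Secondary income: -397.9 + 409.4 - 54.5 = -43.0
Current account = (-8925.0) + 1033.6 + 242.8 + (-43.0) = -7691.6
(Excluded from the current account — financial account: increase in resident deposits held at foreign banks 660.6, borrowing by resident firms from foreign banks 1046.9, inward foreign direct investment in the manufacturing sector 1617.0; capital account: capital transfers received from emigrants 133.6.)

-7691.6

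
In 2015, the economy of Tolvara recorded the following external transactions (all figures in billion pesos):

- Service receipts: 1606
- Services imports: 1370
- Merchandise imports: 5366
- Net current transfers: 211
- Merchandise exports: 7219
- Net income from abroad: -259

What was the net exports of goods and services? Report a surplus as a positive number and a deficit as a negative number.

Goods balance = 7219 - 5366 = 1853
Services balance = 1606 - 1370 = 236
Trade balance (goods + services) = 1853 + 236 = 2089

2089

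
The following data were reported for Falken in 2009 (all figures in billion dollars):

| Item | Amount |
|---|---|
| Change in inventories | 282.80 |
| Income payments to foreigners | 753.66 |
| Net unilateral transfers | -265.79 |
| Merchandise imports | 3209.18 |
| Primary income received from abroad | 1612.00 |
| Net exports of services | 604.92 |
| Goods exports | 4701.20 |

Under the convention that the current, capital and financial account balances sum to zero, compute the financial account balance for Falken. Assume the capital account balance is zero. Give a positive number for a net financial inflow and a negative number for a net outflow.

Goods balance = 4701.20 - 3209.18 = 1492.02
Services balance = 604.92
Trade balance (goods + services) = 1492.02 + 604.92 = 2096.94
Net primary income = 1612.00 - 753.66 = 858.34
Net secondary income = -265.79
Current account = 2096.94 + 858.34 + (-265.79) = 2689.49
Financial account = -(2689.49) = -2689.49

-2689.49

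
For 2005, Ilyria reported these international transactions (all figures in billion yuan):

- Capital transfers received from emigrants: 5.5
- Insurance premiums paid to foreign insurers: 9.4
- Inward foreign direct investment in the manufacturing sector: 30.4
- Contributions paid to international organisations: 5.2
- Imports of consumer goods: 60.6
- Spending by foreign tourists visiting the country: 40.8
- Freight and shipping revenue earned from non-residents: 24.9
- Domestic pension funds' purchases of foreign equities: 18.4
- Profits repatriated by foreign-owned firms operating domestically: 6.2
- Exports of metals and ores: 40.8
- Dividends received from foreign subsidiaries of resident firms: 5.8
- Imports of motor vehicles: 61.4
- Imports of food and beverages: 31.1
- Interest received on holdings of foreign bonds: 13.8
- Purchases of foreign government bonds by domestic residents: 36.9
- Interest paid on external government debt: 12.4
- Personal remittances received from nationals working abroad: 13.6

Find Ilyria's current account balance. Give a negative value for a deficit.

-46.6

Goods: -60.6 - 31.1 + 40.8 - 61.4 = -112.3
Services: -9.4 + 24.9 + 40.8 = 56.3
Primary income: -12.4 + 13.8 - 6.2 + 5.8 = 1.0
Secondary income: 13.6 - 5.2 = 8.4
Current account = (-112.3) + 56.3 + 1.0 + 8.4 = -46.6
(Excluded from the current account — capital account: capital transfers received from emigrants 5.5; financial account: inward foreign direct investment in the manufacturing sector 30.4, domestic pension funds' purchases of foreign equities 18.4, purchases of foreign government bonds by domestic residents 36.9.)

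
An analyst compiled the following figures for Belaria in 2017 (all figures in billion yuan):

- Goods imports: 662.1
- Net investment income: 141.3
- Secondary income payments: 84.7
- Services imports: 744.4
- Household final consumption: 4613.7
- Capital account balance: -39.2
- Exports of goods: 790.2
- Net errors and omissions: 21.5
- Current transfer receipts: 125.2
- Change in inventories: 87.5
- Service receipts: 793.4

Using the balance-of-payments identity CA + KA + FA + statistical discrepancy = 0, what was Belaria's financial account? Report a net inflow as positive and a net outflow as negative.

Goods balance = 790.2 - 662.1 = 128.1
Services balance = 793.4 - 744.4 = 49.0
Trade balance (goods + services) = 128.1 + 49.0 = 177.1
Net primary income = 141.3
Net secondary income = 125.2 - 84.7 = 40.5
Current account = 177.1 + 141.3 + 40.5 = 358.9
Financial account = -(358.9 + (-39.2) + 21.5) = -341.2

-341.2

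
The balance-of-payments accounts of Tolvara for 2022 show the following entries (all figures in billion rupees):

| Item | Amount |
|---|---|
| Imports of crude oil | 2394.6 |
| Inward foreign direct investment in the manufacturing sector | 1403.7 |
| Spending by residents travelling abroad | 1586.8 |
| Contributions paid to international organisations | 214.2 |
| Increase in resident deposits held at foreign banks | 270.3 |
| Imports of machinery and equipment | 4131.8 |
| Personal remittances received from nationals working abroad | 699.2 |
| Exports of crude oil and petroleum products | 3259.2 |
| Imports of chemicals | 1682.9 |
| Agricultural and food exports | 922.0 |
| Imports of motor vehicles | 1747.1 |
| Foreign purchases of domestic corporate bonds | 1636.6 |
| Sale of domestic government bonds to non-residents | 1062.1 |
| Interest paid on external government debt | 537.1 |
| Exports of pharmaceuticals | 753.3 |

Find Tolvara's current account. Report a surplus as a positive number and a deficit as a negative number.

Goods: -1747.1 - 1682.9 + 3259.2 + 922.0 - 2394.6 + 753.3 - 4131.8 = -5021.9
Services: -1586.8
Primary income: -537.1
Secondary income: 699.2 - 214.2 = 485.0
Current account = (-5021.9) + (-1586.8) + (-537.1) + 485.0 = -6660.8
(Excluded from the current account — financial account: inward foreign direct investment in the manufacturing sector 1403.7, increase in resident deposits held at foreign banks 270.3, foreign purchases of domestic corporate bonds 1636.6, sale of domestic government bonds to non-residents 1062.1.)

-6660.8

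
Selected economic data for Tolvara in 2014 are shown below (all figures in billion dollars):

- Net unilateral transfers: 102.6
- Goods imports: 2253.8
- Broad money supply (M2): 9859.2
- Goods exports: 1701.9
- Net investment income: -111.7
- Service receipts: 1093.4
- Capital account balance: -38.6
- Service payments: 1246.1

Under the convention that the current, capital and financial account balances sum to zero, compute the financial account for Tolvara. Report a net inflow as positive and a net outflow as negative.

752.3

Goods balance = 1701.9 - 2253.8 = -551.9
Services balance = 1093.4 - 1246.1 = -152.7
Trade balance (goods + services) = -551.9 + (-152.7) = -704.6
Net primary income = -111.7
Net secondary income = 102.6
Current account = -704.6 + (-111.7) + 102.6 = -713.7
Financial account = -(-713.7 + (-38.6)) = 752.3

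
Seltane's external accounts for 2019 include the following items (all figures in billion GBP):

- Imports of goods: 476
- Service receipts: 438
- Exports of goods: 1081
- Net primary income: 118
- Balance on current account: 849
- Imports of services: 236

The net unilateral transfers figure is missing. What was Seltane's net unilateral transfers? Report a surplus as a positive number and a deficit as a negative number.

Current account = goods balance + services balance + net primary income + net secondary income
Sum of the known components = 925
Net unilateral transfers = CA - (known components) = 849 - 925 = -76

-76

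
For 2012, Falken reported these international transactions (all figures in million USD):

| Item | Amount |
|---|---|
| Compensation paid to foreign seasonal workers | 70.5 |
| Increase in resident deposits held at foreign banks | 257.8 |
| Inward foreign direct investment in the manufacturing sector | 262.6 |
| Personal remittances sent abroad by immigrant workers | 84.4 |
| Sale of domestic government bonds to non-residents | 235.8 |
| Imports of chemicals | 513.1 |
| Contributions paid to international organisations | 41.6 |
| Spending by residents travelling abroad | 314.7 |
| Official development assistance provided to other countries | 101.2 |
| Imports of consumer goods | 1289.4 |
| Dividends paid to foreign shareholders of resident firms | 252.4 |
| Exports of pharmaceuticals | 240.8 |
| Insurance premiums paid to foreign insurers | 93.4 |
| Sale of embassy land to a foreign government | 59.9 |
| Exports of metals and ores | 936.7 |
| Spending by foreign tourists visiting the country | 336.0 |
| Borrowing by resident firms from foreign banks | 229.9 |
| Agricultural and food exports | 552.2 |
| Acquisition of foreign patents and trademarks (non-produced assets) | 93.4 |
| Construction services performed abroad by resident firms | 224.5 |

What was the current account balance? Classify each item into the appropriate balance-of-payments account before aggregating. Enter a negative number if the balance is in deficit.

Goods: 552.2 + 936.7 + 240.8 - 513.1 - 1289.4 = -72.8
Services: 336.0 - 314.7 + 224.5 - 93.4 = 152.4
Primary income: -70.5 - 252.4 = -322.9
Secondary income: -101.2 - 84.4 - 41.6 = -227.2
Current account = (-72.8) + 152.4 + (-322.9) + (-227.2) = -470.5
(Excluded from the current account — financial account: increase in resident deposits held at foreign banks 257.8, inward foreign direct investment in the manufacturing sector 262.6, sale of domestic government bonds to non-residents 235.8, borrowing by resident firms from foreign banks 229.9; capital account: sale of embassy land to a foreign government 59.9, acquisition of foreign patents and trademarks (non-produced assets) 93.4.)

-470.5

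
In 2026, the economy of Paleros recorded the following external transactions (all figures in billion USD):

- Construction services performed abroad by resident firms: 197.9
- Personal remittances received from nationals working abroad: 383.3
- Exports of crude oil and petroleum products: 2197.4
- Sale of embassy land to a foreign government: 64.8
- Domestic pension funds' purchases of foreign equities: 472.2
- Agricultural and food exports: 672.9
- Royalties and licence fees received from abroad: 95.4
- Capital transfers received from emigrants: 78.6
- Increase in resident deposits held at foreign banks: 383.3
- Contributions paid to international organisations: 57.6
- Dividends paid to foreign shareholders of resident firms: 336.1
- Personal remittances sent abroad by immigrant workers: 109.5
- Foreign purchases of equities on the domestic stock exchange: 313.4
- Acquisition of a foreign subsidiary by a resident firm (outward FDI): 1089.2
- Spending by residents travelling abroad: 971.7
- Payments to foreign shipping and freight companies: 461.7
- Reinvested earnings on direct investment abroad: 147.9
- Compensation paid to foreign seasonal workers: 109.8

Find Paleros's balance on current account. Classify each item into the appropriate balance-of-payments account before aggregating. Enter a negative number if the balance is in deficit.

Goods: 672.9 + 2197.4 = 2870.3
Services: 197.9 - 971.7 - 461.7 + 95.4 = -1140.1
Primary income: -336.1 - 109.8 + 147.9 = -298.0
Secondary income: 383.3 - 57.6 - 109.5 = 216.2
Current account = 2870.3 + (-1140.1) + (-298.0) + 216.2 = 1648.4
(Excluded from the current account — capital account: sale of embassy land to a foreign government 64.8, capital transfers received from emigrants 78.6; financial account: domestic pension funds' purchases of foreign equities 472.2, increase in resident deposits held at foreign banks 383.3, foreign purchases of equities on the domestic stock exchange 313.4, acquisition of a foreign subsidiary by a resident firm (outward FDI) 1089.2.)

1648.4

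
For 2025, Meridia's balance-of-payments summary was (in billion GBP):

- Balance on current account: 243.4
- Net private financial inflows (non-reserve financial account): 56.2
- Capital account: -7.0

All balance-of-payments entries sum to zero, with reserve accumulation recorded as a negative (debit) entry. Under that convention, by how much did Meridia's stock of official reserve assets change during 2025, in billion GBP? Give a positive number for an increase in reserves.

292.6

Official reserve transactions balance = -(243.4 + (-7.0) + 56.2) = -292.6
An accumulation of reserves is recorded as a debit (negative entry), so the change in the stock of reserves is the negative of that balance.
Change in official reserves = -(-292.6) = 292.6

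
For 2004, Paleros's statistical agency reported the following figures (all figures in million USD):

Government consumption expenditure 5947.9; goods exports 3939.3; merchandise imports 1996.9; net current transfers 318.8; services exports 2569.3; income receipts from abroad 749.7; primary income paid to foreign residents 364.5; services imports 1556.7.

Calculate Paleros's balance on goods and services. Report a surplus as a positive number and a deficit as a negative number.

Goods balance = 3939.3 - 1996.9 = 1942.4
Services balance = 2569.3 - 1556.7 = 1012.6
Trade balance (goods + services) = 1942.4 + 1012.6 = 2955.0

2955.0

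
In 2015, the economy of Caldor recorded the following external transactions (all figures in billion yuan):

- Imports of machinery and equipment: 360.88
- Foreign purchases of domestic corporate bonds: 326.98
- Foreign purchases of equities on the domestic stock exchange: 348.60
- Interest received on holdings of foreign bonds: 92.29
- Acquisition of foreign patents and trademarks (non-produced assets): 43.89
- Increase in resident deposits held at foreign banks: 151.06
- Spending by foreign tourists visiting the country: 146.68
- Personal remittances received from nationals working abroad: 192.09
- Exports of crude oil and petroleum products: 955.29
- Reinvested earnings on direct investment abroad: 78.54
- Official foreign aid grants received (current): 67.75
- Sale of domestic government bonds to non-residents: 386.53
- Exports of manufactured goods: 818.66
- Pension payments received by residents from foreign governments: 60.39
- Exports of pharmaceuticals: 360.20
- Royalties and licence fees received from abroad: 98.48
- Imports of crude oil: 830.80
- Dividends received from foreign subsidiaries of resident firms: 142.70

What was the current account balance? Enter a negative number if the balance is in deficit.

1821.39

Goods: -830.80 - 360.88 + 360.20 + 818.66 + 955.29 = 942.47
Services: 146.68 + 98.48 = 245.16
Primary income: 78.54 + 92.29 + 142.70 = 313.53
Secondary income: 67.75 + 60.39 + 192.09 = 320.23
Current account = 942.47 + 245.16 + 313.53 + 320.23 = 1821.39
(Excluded from the current account — financial account: foreign purchases of domestic corporate bonds 326.98, foreign purchases of equities on the domestic stock exchange 348.60, increase in resident deposits held at foreign banks 151.06, sale of domestic government bonds to non-residents 386.53; capital account: acquisition of foreign patents and trademarks (non-produced assets) 43.89.)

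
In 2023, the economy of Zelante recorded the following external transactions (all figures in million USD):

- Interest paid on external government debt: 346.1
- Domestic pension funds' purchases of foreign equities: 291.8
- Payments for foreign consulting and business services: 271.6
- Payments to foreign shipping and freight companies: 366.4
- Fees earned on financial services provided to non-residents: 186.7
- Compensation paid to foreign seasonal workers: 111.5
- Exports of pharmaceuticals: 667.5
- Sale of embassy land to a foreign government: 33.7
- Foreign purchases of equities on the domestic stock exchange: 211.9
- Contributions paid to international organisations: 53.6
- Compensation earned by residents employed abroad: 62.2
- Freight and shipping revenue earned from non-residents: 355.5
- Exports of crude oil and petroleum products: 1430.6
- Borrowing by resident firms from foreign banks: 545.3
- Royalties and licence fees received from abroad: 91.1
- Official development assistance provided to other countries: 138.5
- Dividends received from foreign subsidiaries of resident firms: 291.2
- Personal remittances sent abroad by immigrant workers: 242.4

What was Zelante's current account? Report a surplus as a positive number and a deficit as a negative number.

1554.7

Goods: 667.5 + 1430.6 = 2098.1
Services: 91.1 - 271.6 + 186.7 + 355.5 - 366.4 = -4.7
Primary income: -346.1 + 291.2 + 62.2 - 111.5 = -104.2
Secondary income: -242.4 - 53.6 - 138.5 = -434.5
Current account = 2098.1 + (-4.7) + (-104.2) + (-434.5) = 1554.7
(Excluded from the current account — financial account: domestic pension funds' purchases of foreign equities 291.8, foreign purchases of equities on the domestic stock exchange 211.9, borrowing by resident firms from foreign banks 545.3; capital account: sale of embassy land to a foreign government 33.7.)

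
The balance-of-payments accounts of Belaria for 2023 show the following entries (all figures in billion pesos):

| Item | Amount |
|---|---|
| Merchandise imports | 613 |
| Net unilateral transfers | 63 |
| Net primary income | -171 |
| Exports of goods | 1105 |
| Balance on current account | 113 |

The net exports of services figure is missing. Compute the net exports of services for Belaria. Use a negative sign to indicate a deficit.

Current account = goods balance + services balance + net primary income + net secondary income
Sum of the known components = 384
Net exports of services = CA - (known components) = 113 - 384 = -271

-271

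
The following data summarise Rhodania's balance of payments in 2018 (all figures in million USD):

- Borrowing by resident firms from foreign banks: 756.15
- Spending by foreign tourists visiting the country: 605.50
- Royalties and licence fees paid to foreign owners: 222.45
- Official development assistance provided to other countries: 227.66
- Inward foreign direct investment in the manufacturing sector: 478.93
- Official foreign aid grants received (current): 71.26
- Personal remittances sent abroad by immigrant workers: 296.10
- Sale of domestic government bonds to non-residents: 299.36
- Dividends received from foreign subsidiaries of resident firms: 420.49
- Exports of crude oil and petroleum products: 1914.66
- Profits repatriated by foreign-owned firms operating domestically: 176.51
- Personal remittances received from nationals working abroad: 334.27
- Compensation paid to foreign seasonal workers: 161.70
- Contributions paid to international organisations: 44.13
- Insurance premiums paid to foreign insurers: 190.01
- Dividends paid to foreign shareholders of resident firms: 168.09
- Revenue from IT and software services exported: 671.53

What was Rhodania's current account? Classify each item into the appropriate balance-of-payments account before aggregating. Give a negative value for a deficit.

Goods: 1914.66
Services: -222.45 + 605.50 + 671.53 - 190.01 = 864.57
Primary income: -176.51 + 420.49 - 161.70 - 168.09 = -85.81
Secondary income: 334.27 + 71.26 - 44.13 - 227.66 - 296.10 = -162.36
Current account = 1914.66 + 864.57 + (-85.81) + (-162.36) = 2531.06
(Excluded from the current account — financial account: borrowing by resident firms from foreign banks 756.15, inward foreign direct investment in the manufacturing sector 478.93, sale of domestic government bonds to non-residents 299.36.)

2531.06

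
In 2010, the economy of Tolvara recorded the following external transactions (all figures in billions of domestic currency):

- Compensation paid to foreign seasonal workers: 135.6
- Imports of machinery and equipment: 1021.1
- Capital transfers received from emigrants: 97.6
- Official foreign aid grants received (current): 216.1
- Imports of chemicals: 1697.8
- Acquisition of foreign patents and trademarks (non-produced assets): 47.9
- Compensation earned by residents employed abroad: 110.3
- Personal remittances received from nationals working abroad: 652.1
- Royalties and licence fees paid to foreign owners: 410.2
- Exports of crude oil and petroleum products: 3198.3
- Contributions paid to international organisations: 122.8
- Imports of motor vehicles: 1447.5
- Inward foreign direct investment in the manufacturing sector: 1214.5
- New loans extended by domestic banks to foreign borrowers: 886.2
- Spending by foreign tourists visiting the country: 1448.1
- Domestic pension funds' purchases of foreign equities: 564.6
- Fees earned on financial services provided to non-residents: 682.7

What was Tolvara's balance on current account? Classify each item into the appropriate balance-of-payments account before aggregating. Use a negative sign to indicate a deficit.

Goods: -1697.8 + 3198.3 - 1447.5 - 1021.1 = -968.1
Services: 1448.1 - 410.2 + 682.7 = 1720.6
Primary income: -135.6 + 110.3 = -25.3
Secondary income: -122.8 + 216.1 + 652.1 = 745.4
Current account = (-968.1) + 1720.6 + (-25.3) + 745.4 = 1472.6
(Excluded from the current account — capital account: capital transfers received from emigrants 97.6, acquisition of foreign patents and trademarks (non-produced assets) 47.9; financial account: inward foreign direct investment in the manufacturing sector 1214.5, new loans extended by domestic banks to foreign borrowers 886.2, domestic pension funds' purchases of foreign equities 564.6.)

1472.6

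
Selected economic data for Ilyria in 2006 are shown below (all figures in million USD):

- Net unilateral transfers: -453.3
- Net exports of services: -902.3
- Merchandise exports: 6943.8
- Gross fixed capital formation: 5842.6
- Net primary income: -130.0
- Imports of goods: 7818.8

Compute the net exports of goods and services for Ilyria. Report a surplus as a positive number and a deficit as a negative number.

-1777.3

Goods balance = 6943.8 - 7818.8 = -875.0
Services balance = -902.3
Trade balance (goods + services) = -875.0 + (-902.3) = -1777.3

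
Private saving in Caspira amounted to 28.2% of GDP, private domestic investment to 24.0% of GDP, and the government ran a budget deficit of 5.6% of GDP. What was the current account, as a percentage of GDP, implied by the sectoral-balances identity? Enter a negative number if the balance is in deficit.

By the sectoral-balances identity, CA = (S_private - I) + (T - G).
Private balance = 28.2 - 24.0 = 4.2
Government balance (T - G) = -5.6
CA = 4.2 + (-5.6) = -1.4

-1.4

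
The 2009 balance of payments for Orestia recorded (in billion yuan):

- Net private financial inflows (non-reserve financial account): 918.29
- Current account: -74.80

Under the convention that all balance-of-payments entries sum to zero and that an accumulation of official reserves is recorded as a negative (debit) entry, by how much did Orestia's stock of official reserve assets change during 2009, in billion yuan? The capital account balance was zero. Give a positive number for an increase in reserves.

843.49

Official reserve transactions balance = -((-74.80) + 918.29) = -843.49
An accumulation of reserves is recorded as a debit (negative entry), so the change in the stock of reserves is the negative of that balance.
Change in official reserves = -(-843.49) = 843.49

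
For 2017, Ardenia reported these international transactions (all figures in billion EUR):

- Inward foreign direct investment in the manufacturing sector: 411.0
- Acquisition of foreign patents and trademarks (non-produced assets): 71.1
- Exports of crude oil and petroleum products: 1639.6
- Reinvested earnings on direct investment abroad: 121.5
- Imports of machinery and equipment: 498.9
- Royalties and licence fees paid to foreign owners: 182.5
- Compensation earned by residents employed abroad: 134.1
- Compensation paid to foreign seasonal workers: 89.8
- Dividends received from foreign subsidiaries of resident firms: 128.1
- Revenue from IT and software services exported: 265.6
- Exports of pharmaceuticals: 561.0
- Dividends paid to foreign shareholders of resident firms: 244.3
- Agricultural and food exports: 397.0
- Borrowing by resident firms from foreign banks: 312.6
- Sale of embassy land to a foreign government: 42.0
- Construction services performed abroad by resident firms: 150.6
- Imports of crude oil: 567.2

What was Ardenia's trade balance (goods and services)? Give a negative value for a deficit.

Goods: 561.0 + 397.0 + 1639.6 - 567.2 - 498.9 = 1531.5
Services: 150.6 - 182.5 + 265.6 = 233.7
Trade balance = 1531.5 + 233.7 = 1765.2
(Excluded from the trade balance — financial account: inward foreign direct investment in the manufacturing sector 411.0, borrowing by resident firms from foreign banks 312.6; capital account: acquisition of foreign patents and trademarks (non-produced assets) 71.1, sale of embassy land to a foreign government 42.0; primary income: reinvested earnings on direct investment abroad 121.5, compensation earned by residents employed abroad 134.1, compensation paid to foreign seasonal workers 89.8, dividends received from foreign subsidiaries of resident firms 128.1, dividends paid to foreign shareholders of resident firms 244.3.)

1765.2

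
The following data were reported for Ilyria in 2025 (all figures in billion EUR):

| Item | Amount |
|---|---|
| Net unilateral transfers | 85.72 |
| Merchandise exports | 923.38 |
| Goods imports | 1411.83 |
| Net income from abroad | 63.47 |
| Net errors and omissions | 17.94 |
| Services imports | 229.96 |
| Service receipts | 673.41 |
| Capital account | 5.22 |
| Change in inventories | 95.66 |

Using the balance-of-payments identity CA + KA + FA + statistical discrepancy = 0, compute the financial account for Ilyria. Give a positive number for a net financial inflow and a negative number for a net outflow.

-127.35

Goods balance = 923.38 - 1411.83 = -488.45
Services balance = 673.41 - 229.96 = 443.45
Trade balance (goods + services) = -488.45 + 443.45 = -45.00
Net primary income = 63.47
Net secondary income = 85.72
Current account = -45.00 + 63.47 + 85.72 = 104.19
Financial account = -(104.19 + 5.22 + 17.94) = -127.35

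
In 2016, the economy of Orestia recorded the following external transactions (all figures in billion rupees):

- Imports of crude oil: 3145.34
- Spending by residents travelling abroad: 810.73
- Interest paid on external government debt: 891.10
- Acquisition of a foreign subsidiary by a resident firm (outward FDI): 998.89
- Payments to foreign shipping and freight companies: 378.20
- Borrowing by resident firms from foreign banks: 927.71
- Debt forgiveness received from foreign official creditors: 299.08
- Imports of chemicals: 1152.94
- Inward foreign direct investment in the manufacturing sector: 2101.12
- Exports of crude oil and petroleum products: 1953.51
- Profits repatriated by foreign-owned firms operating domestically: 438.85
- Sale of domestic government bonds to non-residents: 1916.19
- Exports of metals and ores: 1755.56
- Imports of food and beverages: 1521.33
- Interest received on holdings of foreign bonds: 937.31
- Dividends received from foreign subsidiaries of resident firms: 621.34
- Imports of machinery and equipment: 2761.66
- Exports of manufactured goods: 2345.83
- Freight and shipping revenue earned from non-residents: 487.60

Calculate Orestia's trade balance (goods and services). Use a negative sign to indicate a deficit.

Goods: -2761.66 - 1152.94 + 2345.83 - 1521.33 - 3145.34 + 1755.56 + 1953.51 = -2526.37
Services: 487.60 - 810.73 - 378.20 = -701.33
Trade balance = -2526.37 + (-701.33) = -3227.70
(Excluded from the trade balance — primary income: interest paid on external government debt 891.10, profits repatriated by foreign-owned firms operating domestically 438.85, interest received on holdings of foreign bonds 937.31, dividends received from foreign subsidiaries of resident firms 621.34; financial account: acquisition of a foreign subsidiary by a resident firm (outward FDI) 998.89, borrowing by resident firms from foreign banks 927.71, inward foreign direct investment in the manufacturing sector 2101.12, sale of domestic government bonds to non-residents 1916.19; capital account: debt forgiveness received from foreign official creditors 299.08.)

-3227.70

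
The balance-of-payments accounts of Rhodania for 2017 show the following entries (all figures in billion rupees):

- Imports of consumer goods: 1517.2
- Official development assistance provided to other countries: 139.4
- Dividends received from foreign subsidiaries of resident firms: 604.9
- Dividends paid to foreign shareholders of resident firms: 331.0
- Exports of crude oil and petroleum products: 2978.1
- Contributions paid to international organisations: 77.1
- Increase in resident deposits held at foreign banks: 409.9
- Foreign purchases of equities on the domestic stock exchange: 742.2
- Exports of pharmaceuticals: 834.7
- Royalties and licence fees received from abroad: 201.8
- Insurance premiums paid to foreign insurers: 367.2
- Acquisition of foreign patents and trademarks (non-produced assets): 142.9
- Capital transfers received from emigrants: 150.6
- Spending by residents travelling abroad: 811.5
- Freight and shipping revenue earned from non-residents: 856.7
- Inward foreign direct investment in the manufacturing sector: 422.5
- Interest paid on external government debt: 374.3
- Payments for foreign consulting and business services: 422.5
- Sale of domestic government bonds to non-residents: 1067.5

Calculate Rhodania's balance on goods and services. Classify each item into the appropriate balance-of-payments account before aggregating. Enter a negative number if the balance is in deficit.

1752.9

Goods: 2978.1 + 834.7 - 1517.2 = 2295.6
Services: -367.2 + 201.8 - 811.5 + 856.7 - 422.5 = -542.7
Trade balance = 2295.6 + (-542.7) = 1752.9
(Excluded from the trade balance — secondary income: official development assistance provided to other countries 139.4, contributions paid to international organisations 77.1; primary income: dividends received from foreign subsidiaries of resident firms 604.9, dividends paid to foreign shareholders of resident firms 331.0, interest paid on external government debt 374.3; financial account: increase in resident deposits held at foreign banks 409.9, foreign purchases of equities on the domestic stock exchange 742.2, inward foreign direct investment in the manufacturing sector 422.5, sale of domestic government bonds to non-residents 1067.5; capital account: acquisition of foreign patents and trademarks (non-produced assets) 142.9, capital transfers received from emigrants 150.6.)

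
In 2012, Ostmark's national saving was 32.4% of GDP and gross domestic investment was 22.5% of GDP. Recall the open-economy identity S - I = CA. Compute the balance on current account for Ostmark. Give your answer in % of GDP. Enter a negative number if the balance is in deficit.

CA = S - I = 32.4 - 22.5 = 9.9

9.9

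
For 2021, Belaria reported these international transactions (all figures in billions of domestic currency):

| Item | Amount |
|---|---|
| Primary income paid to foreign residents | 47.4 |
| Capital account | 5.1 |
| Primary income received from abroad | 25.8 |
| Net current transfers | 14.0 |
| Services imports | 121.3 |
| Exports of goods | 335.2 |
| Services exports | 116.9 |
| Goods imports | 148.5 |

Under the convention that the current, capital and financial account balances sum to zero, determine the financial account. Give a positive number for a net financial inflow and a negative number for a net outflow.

-179.8

Goods balance = 335.2 - 148.5 = 186.7
Services balance = 116.9 - 121.3 = -4.4
Trade balance (goods + services) = 186.7 + (-4.4) = 182.3
Net primary income = 25.8 - 47.4 = -21.6
Net secondary income = 14.0
Current account = 182.3 + (-21.6) + 14.0 = 174.7
Financial account = -(174.7 + 5.1) = -179.8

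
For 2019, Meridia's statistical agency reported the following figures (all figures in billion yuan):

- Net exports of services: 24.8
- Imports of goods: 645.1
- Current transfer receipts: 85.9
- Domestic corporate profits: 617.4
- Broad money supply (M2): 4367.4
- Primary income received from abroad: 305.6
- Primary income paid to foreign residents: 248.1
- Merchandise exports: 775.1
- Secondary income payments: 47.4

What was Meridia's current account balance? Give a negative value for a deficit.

Goods balance = 775.1 - 645.1 = 130.0
Services balance = 24.8
Trade balance (goods + services) = 130.0 + 24.8 = 154.8
Net primary income = 305.6 - 248.1 = 57.5
Net secondary income = 85.9 - 47.4 = 38.5
Current account = 154.8 + 57.5 + 38.5 = 250.8

250.8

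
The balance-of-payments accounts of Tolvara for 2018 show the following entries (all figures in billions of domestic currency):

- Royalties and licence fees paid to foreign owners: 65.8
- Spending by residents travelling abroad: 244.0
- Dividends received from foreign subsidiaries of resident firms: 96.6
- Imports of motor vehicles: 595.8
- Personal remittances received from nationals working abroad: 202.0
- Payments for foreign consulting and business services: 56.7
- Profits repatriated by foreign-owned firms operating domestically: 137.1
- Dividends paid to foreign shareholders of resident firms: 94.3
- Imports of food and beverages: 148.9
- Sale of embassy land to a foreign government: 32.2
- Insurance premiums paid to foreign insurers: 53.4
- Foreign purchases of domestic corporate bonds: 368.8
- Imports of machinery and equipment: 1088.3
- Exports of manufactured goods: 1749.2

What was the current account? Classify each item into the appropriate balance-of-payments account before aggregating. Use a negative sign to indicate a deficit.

-436.5

Goods: -148.9 + 1749.2 - 595.8 - 1088.3 = -83.8
Services: -53.4 - 56.7 - 244.0 - 65.8 = -419.9
Primary income: -137.1 + 96.6 - 94.3 = -134.8
Secondary income: 202.0
Current account = (-83.8) + (-419.9) + (-134.8) + 202.0 = -436.5
(Excluded from the current account — capital account: sale of embassy land to a foreign government 32.2; financial account: foreign purchases of domestic corporate bonds 368.8.)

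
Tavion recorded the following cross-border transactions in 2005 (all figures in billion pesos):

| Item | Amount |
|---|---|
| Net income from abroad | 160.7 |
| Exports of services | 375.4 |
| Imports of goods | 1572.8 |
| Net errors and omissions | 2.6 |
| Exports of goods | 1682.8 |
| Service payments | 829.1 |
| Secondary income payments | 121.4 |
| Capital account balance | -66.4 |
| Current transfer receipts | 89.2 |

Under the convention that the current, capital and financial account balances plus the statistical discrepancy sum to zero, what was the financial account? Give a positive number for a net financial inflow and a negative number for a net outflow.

Goods balance = 1682.8 - 1572.8 = 110.0
Services balance = 375.4 - 829.1 = -453.7
Trade balance (goods + services) = 110.0 + (-453.7) = -343.7
Net primary income = 160.7
Net secondary income = 89.2 - 121.4 = -32.2
Current account = -343.7 + 160.7 + (-32.2) = -215.2
Financial account = -(-215.2 + (-66.4) + 2.6) = 279.0

279.0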